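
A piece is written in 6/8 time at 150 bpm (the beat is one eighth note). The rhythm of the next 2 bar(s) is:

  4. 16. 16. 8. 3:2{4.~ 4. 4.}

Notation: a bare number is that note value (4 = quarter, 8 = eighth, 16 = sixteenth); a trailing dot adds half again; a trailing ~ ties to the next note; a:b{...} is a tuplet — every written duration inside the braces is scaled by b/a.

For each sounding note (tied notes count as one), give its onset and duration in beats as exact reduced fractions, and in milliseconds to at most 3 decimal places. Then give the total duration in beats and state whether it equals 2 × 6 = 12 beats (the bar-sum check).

1) 0.0ms=0b +1200.0ms=3b
2) 1200.0ms=3b +300.0ms=3/4b
3) 1500.0ms=15/4b +300.0ms=3/4b
4) 1800.0ms=9/2b +600.0ms=3/2b
5) 2400.0ms=6b +1600.0ms=4b
6) 4000.0ms=10b +800.0ms=2b
Σ=12b of 12 (150bpm 6/8) — PASS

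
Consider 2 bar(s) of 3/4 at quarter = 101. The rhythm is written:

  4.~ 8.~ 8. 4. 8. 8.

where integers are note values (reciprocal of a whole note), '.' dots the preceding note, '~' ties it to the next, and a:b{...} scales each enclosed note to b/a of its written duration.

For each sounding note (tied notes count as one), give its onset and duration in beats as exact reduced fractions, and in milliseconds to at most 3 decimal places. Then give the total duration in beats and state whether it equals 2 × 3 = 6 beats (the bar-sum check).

1) 0.0ms=0b +1782.178ms=3b
2) 1782.178ms=3b +891.089ms=3/2b
3) 2673.267ms=9/2b +445.545ms=3/4b
4) 3118.812ms=21/4b +445.545ms=3/4b
Σ=6b of 6 (101bpm 3/4) — PASS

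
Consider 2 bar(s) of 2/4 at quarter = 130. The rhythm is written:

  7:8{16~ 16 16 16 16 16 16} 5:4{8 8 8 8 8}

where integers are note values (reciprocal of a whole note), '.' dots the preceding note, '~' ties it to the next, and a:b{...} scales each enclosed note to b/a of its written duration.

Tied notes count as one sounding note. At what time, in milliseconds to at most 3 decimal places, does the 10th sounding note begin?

note 10 onset = 16/5b = 1476.923ms

1. 0.0ms @ 0 + 263.736ms (4/7)
2. 263.736ms @ 4/7 + 131.868ms (2/7)
3. 395.604ms @ 6/7 + 131.868ms (2/7)
4. 527.473ms @ 8/7 + 131.868ms (2/7)
5. 659.341ms @ 10/7 + 131.868ms (2/7)
6. 791.209ms @ 12/7 + 131.868ms (2/7)
7. 923.077ms @ 2 + 184.615ms (2/5)
8. 1107.692ms @ 12/5 + 184.615ms (2/5)
9. 1292.308ms @ 14/5 + 184.615ms (2/5)
10. 1476.923ms @ 16/5 + 184.615ms (2/5)
11. 1661.538ms @ 18/5 + 184.615ms (2/5)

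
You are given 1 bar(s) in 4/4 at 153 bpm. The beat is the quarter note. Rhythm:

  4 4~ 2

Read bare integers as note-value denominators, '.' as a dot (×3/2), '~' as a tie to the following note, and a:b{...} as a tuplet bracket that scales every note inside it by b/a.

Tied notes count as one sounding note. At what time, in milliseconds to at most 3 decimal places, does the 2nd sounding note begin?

1. 0.0ms @ 0 + 392.157ms (1)
2. 392.157ms @ 1 + 1176.471ms (3)

note 2 onset = 1b = 392.157ms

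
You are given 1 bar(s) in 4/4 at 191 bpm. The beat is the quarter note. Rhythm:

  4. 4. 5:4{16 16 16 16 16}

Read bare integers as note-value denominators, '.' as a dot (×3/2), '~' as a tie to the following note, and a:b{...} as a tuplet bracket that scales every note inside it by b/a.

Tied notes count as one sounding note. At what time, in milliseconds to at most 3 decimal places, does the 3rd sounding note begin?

1. 0.0ms @ 0 + 471.204ms (3/2)
2. 471.204ms @ 3/2 + 471.204ms (3/2)
3. 942.408ms @ 3 + 62.827ms (1/5)
4. 1005.236ms @ 16/5 + 62.827ms (1/5)
5. 1068.063ms @ 17/5 + 62.827ms (1/5)
6. 1130.89ms @ 18/5 + 62.827ms (1/5)
7. 1193.717ms @ 19/5 + 62.827ms (1/5)

note 3 onset = 3b = 942.408ms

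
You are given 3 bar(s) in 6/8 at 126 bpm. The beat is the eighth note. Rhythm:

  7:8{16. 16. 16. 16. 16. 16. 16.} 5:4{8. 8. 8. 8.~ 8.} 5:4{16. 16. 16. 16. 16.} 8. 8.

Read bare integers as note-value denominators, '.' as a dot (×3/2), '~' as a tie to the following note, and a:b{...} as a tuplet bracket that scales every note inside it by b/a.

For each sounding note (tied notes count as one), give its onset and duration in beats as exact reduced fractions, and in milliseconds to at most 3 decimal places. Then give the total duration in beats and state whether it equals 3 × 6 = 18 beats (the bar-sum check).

1) 0.0ms=0b +408.163ms=6/7b
2) 408.163ms=6/7b +408.163ms=6/7b
3) 816.327ms=12/7b +408.163ms=6/7b
4) 1224.49ms=18/7b +408.163ms=6/7b
5) 1632.653ms=24/7b +408.163ms=6/7b
6) 2040.816ms=30/7b +408.163ms=6/7b
7) 2448.98ms=36/7b +408.163ms=6/7b
8) 2857.143ms=6b +571.429ms=6/5b
9) 3428.571ms=36/5b +571.429ms=6/5b
10) 4000.0ms=42/5b +571.429ms=6/5b
11) 4571.429ms=48/5b +1142.857ms=12/5b
12) 5714.286ms=12b +285.714ms=3/5b
13) 6000.0ms=63/5b +285.714ms=3/5b
14) 6285.714ms=66/5b +285.714ms=3/5b
15) 6571.429ms=69/5b +285.714ms=3/5b
16) 6857.143ms=72/5b +285.714ms=3/5b
17) 7142.857ms=15b +714.286ms=3/2b
18) 7857.143ms=33/2b +714.286ms=3/2b
Σ=18b of 18 (126bpm 6/8) — PASS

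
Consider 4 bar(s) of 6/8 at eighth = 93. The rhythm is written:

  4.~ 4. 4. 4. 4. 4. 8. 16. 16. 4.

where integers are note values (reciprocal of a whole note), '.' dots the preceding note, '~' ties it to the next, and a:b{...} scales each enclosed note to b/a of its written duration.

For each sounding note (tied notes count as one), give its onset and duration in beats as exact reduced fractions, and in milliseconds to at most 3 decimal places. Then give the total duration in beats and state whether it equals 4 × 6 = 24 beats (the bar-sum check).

1) 0.0ms=0b +3870.968ms=6b
2) 3870.968ms=6b +1935.484ms=3b
3) 5806.452ms=9b +1935.484ms=3b
4) 7741.935ms=12b +1935.484ms=3b
5) 9677.419ms=15b +1935.484ms=3b
6) 11612.903ms=18b +967.742ms=3/2b
7) 12580.645ms=39/2b +483.871ms=3/4b
8) 13064.516ms=81/4b +483.871ms=3/4b
9) 13548.387ms=21b +1935.484ms=3b
Σ=24b of 24 (93bpm 6/8) — PASS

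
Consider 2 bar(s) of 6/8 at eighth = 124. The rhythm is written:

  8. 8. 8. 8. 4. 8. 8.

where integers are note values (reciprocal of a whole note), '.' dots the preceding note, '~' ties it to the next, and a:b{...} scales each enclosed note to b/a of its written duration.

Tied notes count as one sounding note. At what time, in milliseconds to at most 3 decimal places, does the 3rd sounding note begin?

note 3 onset = 3b = 1451.613ms

1. 0.0ms @ 0 + 725.806ms (3/2)
2. 725.806ms @ 3/2 + 725.806ms (3/2)
3. 1451.613ms @ 3 + 725.806ms (3/2)
4. 2177.419ms @ 9/2 + 725.806ms (3/2)
5. 2903.226ms @ 6 + 1451.613ms (3)
6. 4354.839ms @ 9 + 725.806ms (3/2)
7. 5080.645ms @ 21/2 + 725.806ms (3/2)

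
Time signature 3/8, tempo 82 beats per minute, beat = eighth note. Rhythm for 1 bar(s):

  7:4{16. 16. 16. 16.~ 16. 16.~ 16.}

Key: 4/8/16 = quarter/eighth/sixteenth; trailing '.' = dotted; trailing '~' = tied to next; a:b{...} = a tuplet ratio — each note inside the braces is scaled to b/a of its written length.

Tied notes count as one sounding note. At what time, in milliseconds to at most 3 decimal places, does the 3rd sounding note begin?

note 3 onset = 6/7b = 627.178ms

1. 0.0ms @ 0 + 313.589ms (3/7)
2. 313.589ms @ 3/7 + 313.589ms (3/7)
3. 627.178ms @ 6/7 + 313.589ms (3/7)
4. 940.767ms @ 9/7 + 627.178ms (6/7)
5. 1567.944ms @ 15/7 + 627.178ms (6/7)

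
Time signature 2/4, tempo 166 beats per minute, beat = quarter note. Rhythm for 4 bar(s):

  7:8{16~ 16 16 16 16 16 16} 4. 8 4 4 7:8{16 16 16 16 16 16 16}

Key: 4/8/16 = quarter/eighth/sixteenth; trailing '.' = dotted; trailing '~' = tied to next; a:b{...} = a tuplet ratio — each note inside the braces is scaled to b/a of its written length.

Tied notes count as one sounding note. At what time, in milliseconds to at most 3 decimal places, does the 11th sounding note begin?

note 11 onset = 6b = 2168.675ms

1. 0.0ms @ 0 + 206.54ms (4/7)
2. 206.54ms @ 4/7 + 103.27ms (2/7)
3. 309.811ms @ 6/7 + 103.27ms (2/7)
4. 413.081ms @ 8/7 + 103.27ms (2/7)
5. 516.351ms @ 10/7 + 103.27ms (2/7)
6. 619.621ms @ 12/7 + 103.27ms (2/7)
7. 722.892ms @ 2 + 542.169ms (3/2)
8. 1265.06ms @ 7/2 + 180.723ms (1/2)
9. 1445.783ms @ 4 + 361.446ms (1)
10. 1807.229ms @ 5 + 361.446ms (1)
11. 2168.675ms @ 6 + 103.27ms (2/7)
12. 2271.945ms @ 44/7 + 103.27ms (2/7)
13. 2375.215ms @ 46/7 + 103.27ms (2/7)
14. 2478.485ms @ 48/7 + 103.27ms (2/7)
15. 2581.756ms @ 50/7 + 103.27ms (2/7)
16. 2685.026ms @ 52/7 + 103.27ms (2/7)
17. 2788.296ms @ 54/7 + 103.27ms (2/7)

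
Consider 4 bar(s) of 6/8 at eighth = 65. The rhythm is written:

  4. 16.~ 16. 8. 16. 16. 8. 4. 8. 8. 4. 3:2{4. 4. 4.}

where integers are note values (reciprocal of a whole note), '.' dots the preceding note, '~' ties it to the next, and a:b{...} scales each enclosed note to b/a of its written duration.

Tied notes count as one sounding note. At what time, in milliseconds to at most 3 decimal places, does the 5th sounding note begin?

1. 0.0ms @ 0 + 2769.231ms (3)
2. 2769.231ms @ 3 + 1384.615ms (3/2)
3. 4153.846ms @ 9/2 + 1384.615ms (3/2)
4. 5538.462ms @ 6 + 692.308ms (3/4)
5. 6230.769ms @ 27/4 + 692.308ms (3/4)
6. 6923.077ms @ 15/2 + 1384.615ms (3/2)
7. 8307.692ms @ 9 + 2769.231ms (3)
8. 11076.923ms @ 12 + 1384.615ms (3/2)
9. 12461.538ms @ 27/2 + 1384.615ms (3/2)
10. 13846.154ms @ 15 + 2769.231ms (3)
11. 16615.385ms @ 18 + 1846.154ms (2)
12. 18461.538ms @ 20 + 1846.154ms (2)
13. 20307.692ms @ 22 + 1846.154ms (2)

note 5 onset = 27/4b = 6230.769ms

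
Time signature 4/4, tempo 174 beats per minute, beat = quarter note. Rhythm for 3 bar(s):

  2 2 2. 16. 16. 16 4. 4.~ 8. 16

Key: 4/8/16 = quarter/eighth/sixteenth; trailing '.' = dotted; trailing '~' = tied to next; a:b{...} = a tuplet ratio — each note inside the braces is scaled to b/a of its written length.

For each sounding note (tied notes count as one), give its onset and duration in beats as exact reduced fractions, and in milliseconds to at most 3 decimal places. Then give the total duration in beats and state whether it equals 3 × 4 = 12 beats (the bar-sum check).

1) 0.0ms=0b +689.655ms=2b
2) 689.655ms=2b +689.655ms=2b
3) 1379.31ms=4b +1034.483ms=3b
4) 2413.793ms=7b +129.31ms=3/8b
5) 2543.103ms=59/8b +129.31ms=3/8b
6) 2672.414ms=31/4b +86.207ms=1/4b
7) 2758.621ms=8b +517.241ms=3/2b
8) 3275.862ms=19/2b +775.862ms=9/4b
9) 4051.724ms=47/4b +86.207ms=1/4b
Σ=12b of 12 (174bpm 4/4) — PASS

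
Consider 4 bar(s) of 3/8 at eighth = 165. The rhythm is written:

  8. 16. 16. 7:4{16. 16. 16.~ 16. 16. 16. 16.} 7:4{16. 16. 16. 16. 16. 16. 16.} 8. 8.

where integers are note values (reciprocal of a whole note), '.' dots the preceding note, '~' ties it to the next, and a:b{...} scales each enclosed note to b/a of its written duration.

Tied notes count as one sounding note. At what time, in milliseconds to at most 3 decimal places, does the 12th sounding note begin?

note 12 onset = 48/7b = 2493.506ms

1. 0.0ms @ 0 + 545.455ms (3/2)
2. 545.455ms @ 3/2 + 272.727ms (3/4)
3. 818.182ms @ 9/4 + 272.727ms (3/4)
4. 1090.909ms @ 3 + 155.844ms (3/7)
5. 1246.753ms @ 24/7 + 155.844ms (3/7)
6. 1402.597ms @ 27/7 + 311.688ms (6/7)
7. 1714.286ms @ 33/7 + 155.844ms (3/7)
8. 1870.13ms @ 36/7 + 155.844ms (3/7)
9. 2025.974ms @ 39/7 + 155.844ms (3/7)
10. 2181.818ms @ 6 + 155.844ms (3/7)
11. 2337.662ms @ 45/7 + 155.844ms (3/7)
12. 2493.506ms @ 48/7 + 155.844ms (3/7)
13. 2649.351ms @ 51/7 + 155.844ms (3/7)
14. 2805.195ms @ 54/7 + 155.844ms (3/7)
15. 2961.039ms @ 57/7 + 155.844ms (3/7)
16. 3116.883ms @ 60/7 + 155.844ms (3/7)
17. 3272.727ms @ 9 + 545.455ms (3/2)
18. 3818.182ms @ 21/2 + 545.455ms (3/2)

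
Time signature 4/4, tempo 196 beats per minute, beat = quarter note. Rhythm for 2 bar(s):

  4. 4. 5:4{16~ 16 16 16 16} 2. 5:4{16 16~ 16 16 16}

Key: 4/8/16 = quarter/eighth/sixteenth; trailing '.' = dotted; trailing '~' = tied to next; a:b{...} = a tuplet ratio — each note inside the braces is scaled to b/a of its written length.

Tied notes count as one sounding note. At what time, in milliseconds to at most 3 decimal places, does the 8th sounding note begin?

1. 0.0ms @ 0 + 459.184ms (3/2)
2. 459.184ms @ 3/2 + 459.184ms (3/2)
3. 918.367ms @ 3 + 122.449ms (2/5)
4. 1040.816ms @ 17/5 + 61.224ms (1/5)
5. 1102.041ms @ 18/5 + 61.224ms (1/5)
6. 1163.265ms @ 19/5 + 61.224ms (1/5)
7. 1224.49ms @ 4 + 918.367ms (3)
8. 2142.857ms @ 7 + 61.224ms (1/5)
9. 2204.082ms @ 36/5 + 122.449ms (2/5)
10. 2326.531ms @ 38/5 + 61.224ms (1/5)
11. 2387.755ms @ 39/5 + 61.224ms (1/5)

note 8 onset = 7b = 2142.857ms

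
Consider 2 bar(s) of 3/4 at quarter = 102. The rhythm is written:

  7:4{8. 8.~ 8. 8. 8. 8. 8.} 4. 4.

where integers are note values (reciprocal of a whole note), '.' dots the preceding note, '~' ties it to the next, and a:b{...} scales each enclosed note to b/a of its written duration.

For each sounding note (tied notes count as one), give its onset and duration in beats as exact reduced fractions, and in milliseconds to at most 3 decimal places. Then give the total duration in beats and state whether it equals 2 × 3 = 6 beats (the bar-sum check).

1) 0.0ms=0b +252.101ms=3/7b
2) 252.101ms=3/7b +504.202ms=6/7b
3) 756.303ms=9/7b +252.101ms=3/7b
4) 1008.403ms=12/7b +252.101ms=3/7b
5) 1260.504ms=15/7b +252.101ms=3/7b
6) 1512.605ms=18/7b +252.101ms=3/7b
7) 1764.706ms=3b +882.353ms=3/2b
8) 2647.059ms=9/2b +882.353ms=3/2b
Σ=6b of 6 (102bpm 3/4) — PASS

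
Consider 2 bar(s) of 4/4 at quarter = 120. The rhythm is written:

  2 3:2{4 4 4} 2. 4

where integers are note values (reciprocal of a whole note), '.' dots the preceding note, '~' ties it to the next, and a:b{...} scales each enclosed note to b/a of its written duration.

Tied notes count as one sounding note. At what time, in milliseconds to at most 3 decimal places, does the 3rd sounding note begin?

1. 0.0ms @ 0 + 1000.0ms (2)
2. 1000.0ms @ 2 + 333.333ms (2/3)
3. 1333.333ms @ 8/3 + 333.333ms (2/3)
4. 1666.667ms @ 10/3 + 333.333ms (2/3)
5. 2000.0ms @ 4 + 1500.0ms (3)
6. 3500.0ms @ 7 + 500.0ms (1)

note 3 onset = 8/3b = 1333.333ms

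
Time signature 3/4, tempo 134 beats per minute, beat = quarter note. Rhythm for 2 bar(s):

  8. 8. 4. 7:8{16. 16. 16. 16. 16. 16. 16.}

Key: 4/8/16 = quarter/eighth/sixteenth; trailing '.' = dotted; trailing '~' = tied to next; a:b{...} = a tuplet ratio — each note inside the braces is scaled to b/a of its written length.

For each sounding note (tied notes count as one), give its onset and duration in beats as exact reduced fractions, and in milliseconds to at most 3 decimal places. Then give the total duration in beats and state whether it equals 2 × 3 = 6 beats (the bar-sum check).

1) 0.0ms=0b +335.821ms=3/4b
2) 335.821ms=3/4b +335.821ms=3/4b
3) 671.642ms=3/2b +671.642ms=3/2b
4) 1343.284ms=3b +191.898ms=3/7b
5) 1535.181ms=24/7b +191.898ms=3/7b
6) 1727.079ms=27/7b +191.898ms=3/7b
7) 1918.977ms=30/7b +191.898ms=3/7b
8) 2110.874ms=33/7b +191.898ms=3/7b
9) 2302.772ms=36/7b +191.898ms=3/7b
10) 2494.67ms=39/7b +191.898ms=3/7b
Σ=6b of 6 (134bpm 3/4) — PASS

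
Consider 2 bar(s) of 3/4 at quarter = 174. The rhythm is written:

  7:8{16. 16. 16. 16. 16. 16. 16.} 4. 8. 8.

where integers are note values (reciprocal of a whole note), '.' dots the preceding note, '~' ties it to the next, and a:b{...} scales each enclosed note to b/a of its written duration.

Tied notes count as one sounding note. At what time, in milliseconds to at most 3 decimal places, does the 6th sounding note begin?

1. 0.0ms @ 0 + 147.783ms (3/7)
2. 147.783ms @ 3/7 + 147.783ms (3/7)
3. 295.567ms @ 6/7 + 147.783ms (3/7)
4. 443.35ms @ 9/7 + 147.783ms (3/7)
5. 591.133ms @ 12/7 + 147.783ms (3/7)
6. 738.916ms @ 15/7 + 147.783ms (3/7)
7. 886.7ms @ 18/7 + 147.783ms (3/7)
8. 1034.483ms @ 3 + 517.241ms (3/2)
9. 1551.724ms @ 9/2 + 258.621ms (3/4)
10. 1810.345ms @ 21/4 + 258.621ms (3/4)

note 6 onset = 15/7b = 738.916ms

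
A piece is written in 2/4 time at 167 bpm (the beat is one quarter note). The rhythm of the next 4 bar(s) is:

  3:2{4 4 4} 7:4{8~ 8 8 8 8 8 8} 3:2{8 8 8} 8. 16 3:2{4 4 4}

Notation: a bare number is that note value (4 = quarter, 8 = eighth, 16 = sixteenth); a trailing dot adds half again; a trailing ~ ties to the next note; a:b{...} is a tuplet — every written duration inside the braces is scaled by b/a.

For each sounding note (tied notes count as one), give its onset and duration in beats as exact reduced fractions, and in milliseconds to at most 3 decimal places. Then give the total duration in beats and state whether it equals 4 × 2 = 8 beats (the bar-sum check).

1) 0.0ms=0b +239.521ms=2/3b
2) 239.521ms=2/3b +239.521ms=2/3b
3) 479.042ms=4/3b +239.521ms=2/3b
4) 718.563ms=2b +205.304ms=4/7b
5) 923.867ms=18/7b +102.652ms=2/7b
6) 1026.518ms=20/7b +102.652ms=2/7b
7) 1129.17ms=22/7b +102.652ms=2/7b
8) 1231.822ms=24/7b +102.652ms=2/7b
9) 1334.474ms=26/7b +102.652ms=2/7b
10) 1437.126ms=4b +119.76ms=1/3b
11) 1556.886ms=13/3b +119.76ms=1/3b
12) 1676.647ms=14/3b +119.76ms=1/3b
13) 1796.407ms=5b +269.461ms=3/4b
14) 2065.868ms=23/4b +89.82ms=1/4b
15) 2155.689ms=6b +239.521ms=2/3b
16) 2395.21ms=20/3b +239.521ms=2/3b
17) 2634.731ms=22/3b +239.521ms=2/3b
Σ=8b of 8 (167bpm 2/4) — PASS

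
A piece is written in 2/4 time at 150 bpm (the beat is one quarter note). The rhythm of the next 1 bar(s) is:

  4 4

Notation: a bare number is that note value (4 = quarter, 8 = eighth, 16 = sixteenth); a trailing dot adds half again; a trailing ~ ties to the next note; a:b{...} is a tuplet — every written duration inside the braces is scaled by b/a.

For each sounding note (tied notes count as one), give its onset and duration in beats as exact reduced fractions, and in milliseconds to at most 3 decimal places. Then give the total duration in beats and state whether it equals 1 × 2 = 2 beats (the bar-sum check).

1) 0.0ms=0b +400.0ms=1b
2) 400.0ms=1b +400.0ms=1b
Σ=2b of 2 (150bpm 2/4) — PASS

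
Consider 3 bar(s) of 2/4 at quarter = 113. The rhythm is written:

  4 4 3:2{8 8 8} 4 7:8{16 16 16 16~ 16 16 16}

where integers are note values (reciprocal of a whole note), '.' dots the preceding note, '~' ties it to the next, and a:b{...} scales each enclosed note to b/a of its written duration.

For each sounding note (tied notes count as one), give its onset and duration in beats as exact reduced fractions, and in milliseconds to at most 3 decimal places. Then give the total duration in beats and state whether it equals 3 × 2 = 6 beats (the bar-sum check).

1) 0.0ms=0b +530.973ms=1b
2) 530.973ms=1b +530.973ms=1b
3) 1061.947ms=2b +176.991ms=1/3b
4) 1238.938ms=7/3b +176.991ms=1/3b
5) 1415.929ms=8/3b +176.991ms=1/3b
6) 1592.92ms=3b +530.973ms=1b
7) 2123.894ms=4b +151.707ms=2/7b
8) 2275.601ms=30/7b +151.707ms=2/7b
9) 2427.307ms=32/7b +151.707ms=2/7b
10) 2579.014ms=34/7b +303.413ms=4/7b
11) 2882.427ms=38/7b +151.707ms=2/7b
12) 3034.134ms=40/7b +151.707ms=2/7b
Σ=6b of 6 (113bpm 2/4) — PASS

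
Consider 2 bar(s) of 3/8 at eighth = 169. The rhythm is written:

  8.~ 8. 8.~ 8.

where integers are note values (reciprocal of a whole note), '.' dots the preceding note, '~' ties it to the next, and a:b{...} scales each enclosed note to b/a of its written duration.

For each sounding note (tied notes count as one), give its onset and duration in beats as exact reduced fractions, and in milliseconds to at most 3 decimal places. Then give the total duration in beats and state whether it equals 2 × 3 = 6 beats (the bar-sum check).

1) 0.0ms=0b +1065.089ms=3b
2) 1065.089ms=3b +1065.089ms=3b
Σ=6b of 6 (169bpm 3/8) — PASS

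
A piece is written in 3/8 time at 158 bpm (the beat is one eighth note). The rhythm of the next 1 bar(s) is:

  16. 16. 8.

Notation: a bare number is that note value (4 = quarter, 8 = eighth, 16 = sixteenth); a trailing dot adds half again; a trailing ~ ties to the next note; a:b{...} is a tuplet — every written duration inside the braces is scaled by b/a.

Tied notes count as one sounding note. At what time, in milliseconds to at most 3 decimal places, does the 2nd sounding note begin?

1. 0.0ms @ 0 + 284.81ms (3/4)
2. 284.81ms @ 3/4 + 284.81ms (3/4)
3. 569.62ms @ 3/2 + 569.62ms (3/2)

note 2 onset = 3/4b = 284.81ms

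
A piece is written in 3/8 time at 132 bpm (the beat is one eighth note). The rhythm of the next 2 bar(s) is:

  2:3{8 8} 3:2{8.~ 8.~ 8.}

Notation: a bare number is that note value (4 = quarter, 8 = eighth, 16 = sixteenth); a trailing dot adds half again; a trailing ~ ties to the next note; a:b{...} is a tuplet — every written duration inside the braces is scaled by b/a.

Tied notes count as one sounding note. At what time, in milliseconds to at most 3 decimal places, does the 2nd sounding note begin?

1. 0.0ms @ 0 + 681.818ms (3/2)
2. 681.818ms @ 3/2 + 681.818ms (3/2)
3. 1363.636ms @ 3 + 1363.636ms (3)

note 2 onset = 3/2b = 681.818ms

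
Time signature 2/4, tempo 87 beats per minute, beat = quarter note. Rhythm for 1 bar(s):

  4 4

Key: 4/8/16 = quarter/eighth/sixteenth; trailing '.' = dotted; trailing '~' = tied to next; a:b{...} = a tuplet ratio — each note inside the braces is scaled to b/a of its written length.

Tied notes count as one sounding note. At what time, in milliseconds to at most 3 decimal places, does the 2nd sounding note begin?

1. 0.0ms @ 0 + 689.655ms (1)
2. 689.655ms @ 1 + 689.655ms (1)

note 2 onset = 1b = 689.655ms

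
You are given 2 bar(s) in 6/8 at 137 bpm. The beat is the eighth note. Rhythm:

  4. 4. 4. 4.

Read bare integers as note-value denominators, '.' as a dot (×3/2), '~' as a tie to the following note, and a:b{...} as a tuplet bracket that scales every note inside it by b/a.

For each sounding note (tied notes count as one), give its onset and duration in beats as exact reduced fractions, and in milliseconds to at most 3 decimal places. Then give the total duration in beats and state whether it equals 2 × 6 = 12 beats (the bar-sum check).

1) 0.0ms=0b +1313.869ms=3b
2) 1313.869ms=3b +1313.869ms=3b
3) 2627.737ms=6b +1313.869ms=3b
4) 3941.606ms=9b +1313.869ms=3b
Σ=12b of 12 (137bpm 6/8) — PASS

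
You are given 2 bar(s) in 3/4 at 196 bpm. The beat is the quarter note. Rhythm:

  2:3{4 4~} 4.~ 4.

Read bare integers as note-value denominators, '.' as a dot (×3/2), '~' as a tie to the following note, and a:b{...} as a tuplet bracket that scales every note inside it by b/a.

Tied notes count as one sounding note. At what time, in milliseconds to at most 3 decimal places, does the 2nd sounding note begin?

1. 0.0ms @ 0 + 459.184ms (3/2)
2. 459.184ms @ 3/2 + 1377.551ms (9/2)

note 2 onset = 3/2b = 459.184ms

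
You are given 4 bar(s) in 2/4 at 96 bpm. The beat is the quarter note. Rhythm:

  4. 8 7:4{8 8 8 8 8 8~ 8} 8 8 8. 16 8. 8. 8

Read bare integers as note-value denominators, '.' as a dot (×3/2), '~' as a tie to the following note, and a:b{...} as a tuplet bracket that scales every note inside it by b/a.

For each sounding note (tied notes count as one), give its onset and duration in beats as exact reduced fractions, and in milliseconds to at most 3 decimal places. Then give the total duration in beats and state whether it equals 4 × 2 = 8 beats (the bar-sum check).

1) 0.0ms=0b +937.5ms=3/2b
2) 937.5ms=3/2b +312.5ms=1/2b
3) 1250.0ms=2b +178.571ms=2/7b
4) 1428.571ms=16/7b +178.571ms=2/7b
5) 1607.143ms=18/7b +178.571ms=2/7b
6) 1785.714ms=20/7b +178.571ms=2/7b
7) 1964.286ms=22/7b +178.571ms=2/7b
8) 2142.857ms=24/7b +357.143ms=4/7b
9) 2500.0ms=4b +312.5ms=1/2b
10) 2812.5ms=9/2b +312.5ms=1/2b
11) 3125.0ms=5b +468.75ms=3/4b
12) 3593.75ms=23/4b +156.25ms=1/4b
13) 3750.0ms=6b +468.75ms=3/4b
14) 4218.75ms=27/4b +468.75ms=3/4b
15) 4687.5ms=15/2b +312.5ms=1/2b
Σ=8b of 8 (96bpm 2/4) — PASS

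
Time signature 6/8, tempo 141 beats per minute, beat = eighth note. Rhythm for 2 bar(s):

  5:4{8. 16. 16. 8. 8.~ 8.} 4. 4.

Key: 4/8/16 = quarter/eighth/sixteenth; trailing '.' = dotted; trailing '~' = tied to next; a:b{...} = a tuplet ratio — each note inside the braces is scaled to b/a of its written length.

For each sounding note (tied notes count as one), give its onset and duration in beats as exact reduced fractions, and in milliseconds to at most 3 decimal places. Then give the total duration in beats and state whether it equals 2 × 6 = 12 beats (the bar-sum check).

1) 0.0ms=0b +510.638ms=6/5b
2) 510.638ms=6/5b +255.319ms=3/5b
3) 765.957ms=9/5b +255.319ms=3/5b
4) 1021.277ms=12/5b +510.638ms=6/5b
5) 1531.915ms=18/5b +1021.277ms=12/5b
6) 2553.191ms=6b +1276.596ms=3b
7) 3829.787ms=9b +1276.596ms=3b
Σ=12b of 12 (141bpm 6/8) — PASS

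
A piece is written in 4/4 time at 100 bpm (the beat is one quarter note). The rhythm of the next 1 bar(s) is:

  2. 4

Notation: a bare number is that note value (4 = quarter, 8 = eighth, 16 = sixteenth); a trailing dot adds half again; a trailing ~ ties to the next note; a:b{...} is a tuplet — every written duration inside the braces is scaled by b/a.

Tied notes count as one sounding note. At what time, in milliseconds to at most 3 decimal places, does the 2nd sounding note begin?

note 2 onset = 3b = 1800.0ms

1. 0.0ms @ 0 + 1800.0ms (3)
2. 1800.0ms @ 3 + 600.0ms (1)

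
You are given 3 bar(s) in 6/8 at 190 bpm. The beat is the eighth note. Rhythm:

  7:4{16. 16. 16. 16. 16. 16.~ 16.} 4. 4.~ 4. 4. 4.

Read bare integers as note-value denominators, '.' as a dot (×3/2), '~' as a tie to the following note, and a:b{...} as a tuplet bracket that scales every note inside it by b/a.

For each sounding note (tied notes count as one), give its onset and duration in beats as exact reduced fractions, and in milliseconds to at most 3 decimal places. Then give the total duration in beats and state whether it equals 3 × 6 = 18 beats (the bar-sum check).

1) 0.0ms=0b +135.338ms=3/7b
2) 135.338ms=3/7b +135.338ms=3/7b
3) 270.677ms=6/7b +135.338ms=3/7b
4) 406.015ms=9/7b +135.338ms=3/7b
5) 541.353ms=12/7b +135.338ms=3/7b
6) 676.692ms=15/7b +270.677ms=6/7b
7) 947.368ms=3b +947.368ms=3b
8) 1894.737ms=6b +1894.737ms=6b
9) 3789.474ms=12b +947.368ms=3b
10) 4736.842ms=15b +947.368ms=3b
Σ=18b of 18 (190bpm 6/8) — PASS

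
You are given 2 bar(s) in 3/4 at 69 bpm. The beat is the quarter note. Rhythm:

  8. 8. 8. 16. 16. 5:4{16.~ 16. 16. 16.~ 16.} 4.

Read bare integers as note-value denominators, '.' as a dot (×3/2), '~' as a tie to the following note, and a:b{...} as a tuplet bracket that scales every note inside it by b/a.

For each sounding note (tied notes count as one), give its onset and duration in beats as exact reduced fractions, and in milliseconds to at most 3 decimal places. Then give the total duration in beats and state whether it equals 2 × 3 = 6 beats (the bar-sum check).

1) 0.0ms=0b +652.174ms=3/4b
2) 652.174ms=3/4b +652.174ms=3/4b
3) 1304.348ms=3/2b +652.174ms=3/4b
4) 1956.522ms=9/4b +326.087ms=3/8b
5) 2282.609ms=21/8b +326.087ms=3/8b
6) 2608.696ms=3b +521.739ms=3/5b
7) 3130.435ms=18/5b +260.87ms=3/10b
8) 3391.304ms=39/10b +521.739ms=3/5b
9) 3913.043ms=9/2b +1304.348ms=3/2b
Σ=6b of 6 (69bpm 3/4) — PASS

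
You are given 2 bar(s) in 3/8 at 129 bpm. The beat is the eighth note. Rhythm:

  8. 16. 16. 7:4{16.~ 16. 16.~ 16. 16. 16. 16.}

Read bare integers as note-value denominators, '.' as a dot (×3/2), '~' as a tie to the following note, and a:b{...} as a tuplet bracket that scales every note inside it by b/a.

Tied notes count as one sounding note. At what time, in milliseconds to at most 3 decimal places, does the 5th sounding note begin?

note 5 onset = 27/7b = 1794.02ms

1. 0.0ms @ 0 + 697.674ms (3/2)
2. 697.674ms @ 3/2 + 348.837ms (3/4)
3. 1046.512ms @ 9/4 + 348.837ms (3/4)
4. 1395.349ms @ 3 + 398.671ms (6/7)
5. 1794.02ms @ 27/7 + 398.671ms (6/7)
6. 2192.691ms @ 33/7 + 199.336ms (3/7)
7. 2392.027ms @ 36/7 + 199.336ms (3/7)
8. 2591.362ms @ 39/7 + 199.336ms (3/7)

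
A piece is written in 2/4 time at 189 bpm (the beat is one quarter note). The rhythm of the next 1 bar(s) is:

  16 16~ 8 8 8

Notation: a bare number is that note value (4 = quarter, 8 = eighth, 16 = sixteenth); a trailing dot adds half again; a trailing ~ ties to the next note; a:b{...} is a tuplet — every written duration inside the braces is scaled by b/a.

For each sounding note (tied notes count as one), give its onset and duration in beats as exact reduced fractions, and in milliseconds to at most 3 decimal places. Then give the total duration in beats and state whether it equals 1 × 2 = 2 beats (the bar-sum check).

1) 0.0ms=0b +79.365ms=1/4b
2) 79.365ms=1/4b +238.095ms=3/4b
3) 317.46ms=1b +158.73ms=1/2b
4) 476.19ms=3/2b +158.73ms=1/2b
Σ=2b of 2 (189bpm 2/4) — PASS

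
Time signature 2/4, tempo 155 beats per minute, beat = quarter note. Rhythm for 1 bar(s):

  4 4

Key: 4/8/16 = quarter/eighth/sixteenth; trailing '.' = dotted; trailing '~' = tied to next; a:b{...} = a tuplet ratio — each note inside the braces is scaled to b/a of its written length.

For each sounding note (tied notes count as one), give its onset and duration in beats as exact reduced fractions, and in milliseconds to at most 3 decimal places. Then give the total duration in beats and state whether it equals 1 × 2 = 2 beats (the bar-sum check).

1) 0.0ms=0b +387.097ms=1b
2) 387.097ms=1b +387.097ms=1b
Σ=2b of 2 (155bpm 2/4) — PASS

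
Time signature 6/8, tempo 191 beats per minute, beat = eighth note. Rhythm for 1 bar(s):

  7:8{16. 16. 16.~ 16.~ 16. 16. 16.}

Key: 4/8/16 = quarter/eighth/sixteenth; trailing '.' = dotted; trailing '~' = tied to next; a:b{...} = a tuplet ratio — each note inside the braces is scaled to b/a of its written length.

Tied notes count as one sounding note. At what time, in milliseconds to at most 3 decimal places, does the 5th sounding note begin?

1. 0.0ms @ 0 + 269.26ms (6/7)
2. 269.26ms @ 6/7 + 269.26ms (6/7)
3. 538.519ms @ 12/7 + 807.779ms (18/7)
4. 1346.298ms @ 30/7 + 269.26ms (6/7)
5. 1615.557ms @ 36/7 + 269.26ms (6/7)

note 5 onset = 36/7b = 1615.557ms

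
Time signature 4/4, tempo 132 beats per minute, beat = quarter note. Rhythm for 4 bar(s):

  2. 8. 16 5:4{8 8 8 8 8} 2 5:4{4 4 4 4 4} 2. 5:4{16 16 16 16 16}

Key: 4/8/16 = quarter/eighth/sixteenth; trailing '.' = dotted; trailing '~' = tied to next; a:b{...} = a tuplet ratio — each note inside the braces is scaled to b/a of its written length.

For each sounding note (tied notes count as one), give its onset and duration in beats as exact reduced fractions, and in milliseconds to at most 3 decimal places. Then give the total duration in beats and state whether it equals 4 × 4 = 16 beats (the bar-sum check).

1) 0.0ms=0b +1363.636ms=3b
2) 1363.636ms=3b +340.909ms=3/4b
3) 1704.545ms=15/4b +113.636ms=1/4b
4) 1818.182ms=4b +181.818ms=2/5b
5) 2000.0ms=22/5b +181.818ms=2/5b
6) 2181.818ms=24/5b +181.818ms=2/5b
7) 2363.636ms=26/5b +181.818ms=2/5b
8) 2545.455ms=28/5b +181.818ms=2/5b
9) 2727.273ms=6b +909.091ms=2b
10) 3636.364ms=8b +363.636ms=4/5b
11) 4000.0ms=44/5b +363.636ms=4/5b
12) 4363.636ms=48/5b +363.636ms=4/5b
13) 4727.273ms=52/5b +363.636ms=4/5b
14) 5090.909ms=56/5b +363.636ms=4/5b
15) 5454.545ms=12b +1363.636ms=3b
16) 6818.182ms=15b +90.909ms=1/5b
17) 6909.091ms=76/5b +90.909ms=1/5b
18) 7000.0ms=77/5b +90.909ms=1/5b
19) 7090.909ms=78/5b +90.909ms=1/5b
20) 7181.818ms=79/5b +90.909ms=1/5b
Σ=16b of 16 (132bpm 4/4) — PASS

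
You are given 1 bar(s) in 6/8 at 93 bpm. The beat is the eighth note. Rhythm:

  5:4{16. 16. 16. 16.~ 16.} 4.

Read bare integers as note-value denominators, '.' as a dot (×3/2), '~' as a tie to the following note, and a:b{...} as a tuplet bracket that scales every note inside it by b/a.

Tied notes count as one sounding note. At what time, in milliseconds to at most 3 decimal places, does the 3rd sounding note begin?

1. 0.0ms @ 0 + 387.097ms (3/5)
2. 387.097ms @ 3/5 + 387.097ms (3/5)
3. 774.194ms @ 6/5 + 387.097ms (3/5)
4. 1161.29ms @ 9/5 + 774.194ms (6/5)
5. 1935.484ms @ 3 + 1935.484ms (3)

note 3 onset = 6/5b = 774.194ms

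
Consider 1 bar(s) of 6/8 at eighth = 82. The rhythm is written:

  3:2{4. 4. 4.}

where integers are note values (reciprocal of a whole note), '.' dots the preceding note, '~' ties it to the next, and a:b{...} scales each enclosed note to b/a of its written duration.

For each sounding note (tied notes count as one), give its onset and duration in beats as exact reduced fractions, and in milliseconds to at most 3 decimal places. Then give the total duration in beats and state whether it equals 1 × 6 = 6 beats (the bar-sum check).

1) 0.0ms=0b +1463.415ms=2b
2) 1463.415ms=2b +1463.415ms=2b
3) 2926.829ms=4b +1463.415ms=2b
Σ=6b of 6 (82bpm 6/8) — PASS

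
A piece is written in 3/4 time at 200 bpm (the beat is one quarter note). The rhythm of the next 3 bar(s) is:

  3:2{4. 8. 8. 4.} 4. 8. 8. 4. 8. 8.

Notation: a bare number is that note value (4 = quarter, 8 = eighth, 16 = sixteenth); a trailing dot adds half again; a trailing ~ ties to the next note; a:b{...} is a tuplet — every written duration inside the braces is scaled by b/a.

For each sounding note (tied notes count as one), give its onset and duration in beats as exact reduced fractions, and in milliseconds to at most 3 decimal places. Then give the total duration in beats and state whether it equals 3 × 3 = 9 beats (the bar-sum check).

1) 0.0ms=0b +300.0ms=1b
2) 300.0ms=1b +150.0ms=1/2b
3) 450.0ms=3/2b +150.0ms=1/2b
4) 600.0ms=2b +300.0ms=1b
5) 900.0ms=3b +450.0ms=3/2b
6) 1350.0ms=9/2b +225.0ms=3/4b
7) 1575.0ms=21/4b +225.0ms=3/4b
8) 1800.0ms=6b +450.0ms=3/2b
9) 2250.0ms=15/2b +225.0ms=3/4b
10) 2475.0ms=33/4b +225.0ms=3/4b
Σ=9b of 9 (200bpm 3/4) — PASS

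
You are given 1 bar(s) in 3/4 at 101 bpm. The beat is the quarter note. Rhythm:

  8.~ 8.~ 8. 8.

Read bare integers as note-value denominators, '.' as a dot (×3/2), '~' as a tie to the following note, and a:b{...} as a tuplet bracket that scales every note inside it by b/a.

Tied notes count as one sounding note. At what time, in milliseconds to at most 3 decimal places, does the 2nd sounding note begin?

note 2 onset = 9/4b = 1336.634ms

1. 0.0ms @ 0 + 1336.634ms (9/4)
2. 1336.634ms @ 9/4 + 445.545ms (3/4)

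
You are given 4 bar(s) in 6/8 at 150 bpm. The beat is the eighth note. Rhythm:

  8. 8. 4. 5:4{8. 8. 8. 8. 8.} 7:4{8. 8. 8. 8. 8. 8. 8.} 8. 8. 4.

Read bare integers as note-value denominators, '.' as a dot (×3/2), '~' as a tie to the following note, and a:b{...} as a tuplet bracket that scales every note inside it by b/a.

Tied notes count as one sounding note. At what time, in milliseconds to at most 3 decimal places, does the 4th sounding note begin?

note 4 onset = 6b = 2400.0ms

1. 0.0ms @ 0 + 600.0ms (3/2)
2. 600.0ms @ 3/2 + 600.0ms (3/2)
3. 1200.0ms @ 3 + 1200.0ms (3)
4. 2400.0ms @ 6 + 480.0ms (6/5)
5. 2880.0ms @ 36/5 + 480.0ms (6/5)
6. 3360.0ms @ 42/5 + 480.0ms (6/5)
7. 3840.0ms @ 48/5 + 480.0ms (6/5)
8. 4320.0ms @ 54/5 + 480.0ms (6/5)
9. 4800.0ms @ 12 + 342.857ms (6/7)
10. 5142.857ms @ 90/7 + 342.857ms (6/7)
11. 5485.714ms @ 96/7 + 342.857ms (6/7)
12. 5828.571ms @ 102/7 + 342.857ms (6/7)
13. 6171.429ms @ 108/7 + 342.857ms (6/7)
14. 6514.286ms @ 114/7 + 342.857ms (6/7)
15. 6857.143ms @ 120/7 + 342.857ms (6/7)
16. 7200.0ms @ 18 + 600.0ms (3/2)
17. 7800.0ms @ 39/2 + 600.0ms (3/2)
18. 8400.0ms @ 21 + 1200.0ms (3)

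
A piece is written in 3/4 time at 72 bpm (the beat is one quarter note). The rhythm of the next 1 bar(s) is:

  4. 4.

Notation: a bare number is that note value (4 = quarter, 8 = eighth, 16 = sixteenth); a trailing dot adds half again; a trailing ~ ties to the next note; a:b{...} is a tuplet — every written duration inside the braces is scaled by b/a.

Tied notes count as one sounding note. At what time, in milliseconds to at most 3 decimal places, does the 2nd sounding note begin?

1. 0.0ms @ 0 + 1250.0ms (3/2)
2. 1250.0ms @ 3/2 + 1250.0ms (3/2)

note 2 onset = 3/2b = 1250.0ms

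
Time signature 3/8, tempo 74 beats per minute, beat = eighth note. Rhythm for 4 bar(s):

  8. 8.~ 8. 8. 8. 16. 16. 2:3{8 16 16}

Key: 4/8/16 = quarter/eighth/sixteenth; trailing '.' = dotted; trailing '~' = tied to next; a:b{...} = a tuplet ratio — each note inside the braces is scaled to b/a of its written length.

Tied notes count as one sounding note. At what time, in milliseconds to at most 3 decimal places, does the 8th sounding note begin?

1. 0.0ms @ 0 + 1216.216ms (3/2)
2. 1216.216ms @ 3/2 + 2432.432ms (3)
3. 3648.649ms @ 9/2 + 1216.216ms (3/2)
4. 4864.865ms @ 6 + 1216.216ms (3/2)
5. 6081.081ms @ 15/2 + 608.108ms (3/4)
6. 6689.189ms @ 33/4 + 608.108ms (3/4)
7. 7297.297ms @ 9 + 1216.216ms (3/2)
8. 8513.514ms @ 21/2 + 608.108ms (3/4)
9. 9121.622ms @ 45/4 + 608.108ms (3/4)

note 8 onset = 21/2b = 8513.514ms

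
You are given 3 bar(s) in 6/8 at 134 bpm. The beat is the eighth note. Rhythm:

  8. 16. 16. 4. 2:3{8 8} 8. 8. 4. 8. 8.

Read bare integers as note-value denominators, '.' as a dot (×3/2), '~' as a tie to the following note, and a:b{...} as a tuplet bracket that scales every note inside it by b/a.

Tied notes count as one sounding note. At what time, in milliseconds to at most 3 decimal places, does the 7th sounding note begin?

1. 0.0ms @ 0 + 671.642ms (3/2)
2. 671.642ms @ 3/2 + 335.821ms (3/4)
3. 1007.463ms @ 9/4 + 335.821ms (3/4)
4. 1343.284ms @ 3 + 1343.284ms (3)
5. 2686.567ms @ 6 + 671.642ms (3/2)
6. 3358.209ms @ 15/2 + 671.642ms (3/2)
7. 4029.851ms @ 9 + 671.642ms (3/2)
8. 4701.493ms @ 21/2 + 671.642ms (3/2)
9. 5373.134ms @ 12 + 1343.284ms (3)
10. 6716.418ms @ 15 + 671.642ms (3/2)
11. 7388.06ms @ 33/2 + 671.642ms (3/2)

note 7 onset = 9b = 4029.851ms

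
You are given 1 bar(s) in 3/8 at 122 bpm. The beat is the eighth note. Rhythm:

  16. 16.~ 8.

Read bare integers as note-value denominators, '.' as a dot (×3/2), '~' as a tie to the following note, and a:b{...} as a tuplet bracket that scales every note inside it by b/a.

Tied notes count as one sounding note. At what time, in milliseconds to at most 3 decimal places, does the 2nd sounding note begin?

1. 0.0ms @ 0 + 368.852ms (3/4)
2. 368.852ms @ 3/4 + 1106.557ms (9/4)

note 2 onset = 3/4b = 368.852ms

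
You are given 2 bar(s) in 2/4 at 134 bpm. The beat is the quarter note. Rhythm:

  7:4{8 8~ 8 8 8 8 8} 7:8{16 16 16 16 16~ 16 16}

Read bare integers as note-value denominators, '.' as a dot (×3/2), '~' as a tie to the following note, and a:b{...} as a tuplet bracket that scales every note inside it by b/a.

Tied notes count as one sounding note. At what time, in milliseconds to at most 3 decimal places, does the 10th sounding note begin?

1. 0.0ms @ 0 + 127.932ms (2/7)
2. 127.932ms @ 2/7 + 255.864ms (4/7)
3. 383.795ms @ 6/7 + 127.932ms (2/7)
4. 511.727ms @ 8/7 + 127.932ms (2/7)
5. 639.659ms @ 10/7 + 127.932ms (2/7)
6. 767.591ms @ 12/7 + 127.932ms (2/7)
7. 895.522ms @ 2 + 127.932ms (2/7)
8. 1023.454ms @ 16/7 + 127.932ms (2/7)
9. 1151.386ms @ 18/7 + 127.932ms (2/7)
10. 1279.318ms @ 20/7 + 127.932ms (2/7)
11. 1407.249ms @ 22/7 + 255.864ms (4/7)
12. 1663.113ms @ 26/7 + 127.932ms (2/7)

note 10 onset = 20/7b = 1279.318ms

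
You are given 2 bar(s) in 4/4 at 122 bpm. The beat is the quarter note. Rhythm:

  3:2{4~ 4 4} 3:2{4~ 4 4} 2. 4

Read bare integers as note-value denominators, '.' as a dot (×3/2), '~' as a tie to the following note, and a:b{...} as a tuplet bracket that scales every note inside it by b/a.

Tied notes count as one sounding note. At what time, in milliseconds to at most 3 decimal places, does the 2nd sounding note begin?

1. 0.0ms @ 0 + 655.738ms (4/3)
2. 655.738ms @ 4/3 + 327.869ms (2/3)
3. 983.607ms @ 2 + 655.738ms (4/3)
4. 1639.344ms @ 10/3 + 327.869ms (2/3)
5. 1967.213ms @ 4 + 1475.41ms (3)
6. 3442.623ms @ 7 + 491.803ms (1)

note 2 onset = 4/3b = 655.738ms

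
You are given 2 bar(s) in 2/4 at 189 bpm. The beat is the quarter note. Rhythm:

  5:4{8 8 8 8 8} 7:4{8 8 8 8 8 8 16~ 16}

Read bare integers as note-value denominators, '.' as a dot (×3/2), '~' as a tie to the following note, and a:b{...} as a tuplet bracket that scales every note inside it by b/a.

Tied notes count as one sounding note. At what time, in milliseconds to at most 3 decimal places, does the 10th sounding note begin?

note 10 onset = 22/7b = 997.732ms

1. 0.0ms @ 0 + 126.984ms (2/5)
2. 126.984ms @ 2/5 + 126.984ms (2/5)
3. 253.968ms @ 4/5 + 126.984ms (2/5)
4. 380.952ms @ 6/5 + 126.984ms (2/5)
5. 507.937ms @ 8/5 + 126.984ms (2/5)
6. 634.921ms @ 2 + 90.703ms (2/7)
7. 725.624ms @ 16/7 + 90.703ms (2/7)
8. 816.327ms @ 18/7 + 90.703ms (2/7)
9. 907.029ms @ 20/7 + 90.703ms (2/7)
10. 997.732ms @ 22/7 + 90.703ms (2/7)
11. 1088.435ms @ 24/7 + 90.703ms (2/7)
12. 1179.138ms @ 26/7 + 90.703ms (2/7)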